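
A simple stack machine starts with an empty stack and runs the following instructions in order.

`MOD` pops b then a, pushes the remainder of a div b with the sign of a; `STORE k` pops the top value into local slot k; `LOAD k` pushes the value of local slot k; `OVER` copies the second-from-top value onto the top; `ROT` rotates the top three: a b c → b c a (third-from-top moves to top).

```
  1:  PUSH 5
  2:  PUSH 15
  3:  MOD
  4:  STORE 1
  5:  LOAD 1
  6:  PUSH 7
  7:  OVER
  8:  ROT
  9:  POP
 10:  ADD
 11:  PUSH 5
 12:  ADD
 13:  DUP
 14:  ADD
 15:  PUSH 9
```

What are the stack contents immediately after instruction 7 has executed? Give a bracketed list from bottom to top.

PUSH 5  -> [5]
PUSH 15 -> [5, 15]
MOD     -> [5]
STORE 1 -> []
LOAD 1  -> [5]
PUSH 7  -> [5, 7]
OVER    -> [5, 7, 5]

[5, 7, 5]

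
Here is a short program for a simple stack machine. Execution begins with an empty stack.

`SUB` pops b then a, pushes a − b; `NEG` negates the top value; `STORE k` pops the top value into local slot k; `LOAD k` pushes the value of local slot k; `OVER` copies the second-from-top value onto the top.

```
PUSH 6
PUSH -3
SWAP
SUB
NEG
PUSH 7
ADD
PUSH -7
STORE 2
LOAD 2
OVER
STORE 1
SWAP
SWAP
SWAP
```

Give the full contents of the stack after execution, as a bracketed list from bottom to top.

[-7, 16]

PUSH 6   [6]
PUSH -3  [6, -3]
SWAP     [-3, 6]
SUB      [-9]
NEG      [9]
PUSH 7   [9, 7]
ADD      [16]
PUSH -7  [16, -7]
STORE 2  [16]
LOAD 2   [16, -7]
OVER     [16, -7, 16]
STORE 1  [16, -7]
SWAP     [-7, 16]
SWAP     [16, -7]
SWAP     [-7, 16]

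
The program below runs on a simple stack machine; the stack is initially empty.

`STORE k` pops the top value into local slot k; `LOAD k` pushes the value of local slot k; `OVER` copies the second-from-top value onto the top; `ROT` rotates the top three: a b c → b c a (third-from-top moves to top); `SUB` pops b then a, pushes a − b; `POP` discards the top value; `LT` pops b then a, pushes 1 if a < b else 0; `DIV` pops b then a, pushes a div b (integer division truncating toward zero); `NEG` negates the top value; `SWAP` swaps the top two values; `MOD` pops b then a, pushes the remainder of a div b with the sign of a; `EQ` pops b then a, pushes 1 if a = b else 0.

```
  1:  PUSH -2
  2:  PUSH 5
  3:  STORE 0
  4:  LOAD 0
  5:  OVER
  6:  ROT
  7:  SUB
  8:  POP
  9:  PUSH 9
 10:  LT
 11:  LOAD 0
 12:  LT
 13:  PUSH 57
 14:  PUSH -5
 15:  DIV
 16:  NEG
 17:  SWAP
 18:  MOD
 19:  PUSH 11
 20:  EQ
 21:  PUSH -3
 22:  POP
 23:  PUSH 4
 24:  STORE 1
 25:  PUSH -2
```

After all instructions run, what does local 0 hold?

5

PUSH -2 → [-2]
PUSH 5  → [-2, 5]
STORE 0 → [-2]
LOAD 0  → [-2, 5]
OVER    → [-2, 5, -2]
ROT     → [5, -2, -2]
SUB     → [5, 0]
POP     → [5]
PUSH 9  → [5, 9]
LT      → [1]
LOAD 0  → [1, 5]
LT      → [1]
PUSH 57 → [1, 57]
PUSH -5 → [1, 57, -5]
DIV     → [1, -11]
NEG     → [1, 11]
SWAP    → [11, 1]
MOD     → [0]
PUSH 11 → [0, 11]
EQ      → [0]
PUSH -3 → [0, -3]
POP     → [0]
PUSH 4  → [0, 4]
STORE 1 → [0]
PUSH -2 → [0, -2]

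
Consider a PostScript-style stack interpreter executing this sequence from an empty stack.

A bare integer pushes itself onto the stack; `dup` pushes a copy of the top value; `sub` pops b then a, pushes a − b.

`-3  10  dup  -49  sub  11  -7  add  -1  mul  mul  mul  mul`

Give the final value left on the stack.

-3  → [-3]
10  → [-3, 10]
dup → [-3, 10, 10]
-49 → [-3, 10, 10, -49]
sub → [-3, 10, 59]
11  → [-3, 10, 59, 11]
-7  → [-3, 10, 59, 11, -7]
add → [-3, 10, 59, 4]
-1  → [-3, 10, 59, 4, -1]
mul → [-3, 10, 59, -4]
mul → [-3, 10, -236]
mul → [-3, -2360]
mul → [7080]

7080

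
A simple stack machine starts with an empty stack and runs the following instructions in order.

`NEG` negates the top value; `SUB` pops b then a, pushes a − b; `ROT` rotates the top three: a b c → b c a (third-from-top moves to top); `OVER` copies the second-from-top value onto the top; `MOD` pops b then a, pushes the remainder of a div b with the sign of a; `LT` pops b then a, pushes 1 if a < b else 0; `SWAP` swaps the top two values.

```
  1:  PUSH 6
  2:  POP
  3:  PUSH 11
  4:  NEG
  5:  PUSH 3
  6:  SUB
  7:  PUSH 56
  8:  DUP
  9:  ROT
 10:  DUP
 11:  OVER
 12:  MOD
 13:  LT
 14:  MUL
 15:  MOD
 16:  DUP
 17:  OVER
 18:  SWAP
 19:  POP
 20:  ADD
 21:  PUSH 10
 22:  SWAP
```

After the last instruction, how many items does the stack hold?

2

PUSH 6  -> 6
POP     -> (empty)
PUSH 11 -> 11
NEG     -> -11
PUSH 3  -> -11 3
SUB     -> -14
PUSH 56 -> -14 56
DUP     -> -14 56 56
ROT     -> 56 56 -14
DUP     -> 56 56 -14 -14
OVER    -> 56 56 -14 -14 -14
MOD     -> 56 56 -14 0
LT      -> 56 56 1
MUL     -> 56 56
MOD     -> 0
DUP     -> 0 0
OVER    -> 0 0 0
SWAP    -> 0 0 0
POP     -> 0 0
ADD     -> 0
PUSH 10 -> 0 10
SWAP    -> 10 0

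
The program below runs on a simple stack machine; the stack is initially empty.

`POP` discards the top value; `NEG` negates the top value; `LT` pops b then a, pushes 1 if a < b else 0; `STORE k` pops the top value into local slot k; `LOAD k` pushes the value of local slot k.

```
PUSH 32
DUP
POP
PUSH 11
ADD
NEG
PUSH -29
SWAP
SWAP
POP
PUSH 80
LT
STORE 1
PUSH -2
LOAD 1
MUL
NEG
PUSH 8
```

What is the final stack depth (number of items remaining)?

2

PUSH 32  -> [32]
DUP      -> [32, 32]
POP      -> [32]
PUSH 11  -> [32, 11]
ADD      -> [43]
NEG      -> [-43]
PUSH -29 -> [-43, -29]
SWAP     -> [-29, -43]
SWAP     -> [-43, -29]
POP      -> [-43]
PUSH 80  -> [-43, 80]
LT       -> [1]
STORE 1  -> []
PUSH -2  -> [-2]
LOAD 1   -> [-2, 1]
MUL      -> [-2]
NEG      -> [2]
PUSH 8   -> [2, 8]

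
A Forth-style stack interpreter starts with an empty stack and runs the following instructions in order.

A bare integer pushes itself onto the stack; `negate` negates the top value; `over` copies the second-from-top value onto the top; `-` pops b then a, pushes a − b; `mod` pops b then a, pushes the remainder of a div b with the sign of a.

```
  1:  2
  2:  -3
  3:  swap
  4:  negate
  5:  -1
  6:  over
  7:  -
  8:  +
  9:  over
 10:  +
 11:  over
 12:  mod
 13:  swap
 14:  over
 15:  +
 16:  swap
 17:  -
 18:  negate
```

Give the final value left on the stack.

2       2
-3      2 -3
swap    -3 2
negate  -3 -2
-1      -3 -2 -1
over    -3 -2 -1 -2
-       -3 -2 1
+       -3 -1
over    -3 -1 -3
+       -3 -4
over    -3 -4 -3
mod     -3 -1
swap    -1 -3
over    -1 -3 -1
+       -1 -4
swap    -4 -1
-       -3
negate  3

3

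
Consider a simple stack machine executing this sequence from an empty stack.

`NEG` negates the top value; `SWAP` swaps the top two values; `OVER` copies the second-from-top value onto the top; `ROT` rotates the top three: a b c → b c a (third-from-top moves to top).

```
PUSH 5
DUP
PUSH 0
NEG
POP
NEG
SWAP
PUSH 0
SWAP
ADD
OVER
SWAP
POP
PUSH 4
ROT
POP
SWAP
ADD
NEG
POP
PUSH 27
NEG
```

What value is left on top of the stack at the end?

-27

PUSH 5  → 5
DUP     → 5 5
PUSH 0  → 5 5 0
NEG     → 5 5 0
POP     → 5 5
NEG     → 5 -5
SWAP    → -5 5
PUSH 0  → -5 5 0
SWAP    → -5 0 5
ADD     → -5 5
OVER    → -5 5 -5
SWAP    → -5 -5 5
POP     → -5 -5
PUSH 4  → -5 -5 4
ROT     → -5 4 -5
POP     → -5 4
SWAP    → 4 -5
ADD     → -1
NEG     → 1
POP     → (empty)
PUSH 27 → 27
NEG     → -27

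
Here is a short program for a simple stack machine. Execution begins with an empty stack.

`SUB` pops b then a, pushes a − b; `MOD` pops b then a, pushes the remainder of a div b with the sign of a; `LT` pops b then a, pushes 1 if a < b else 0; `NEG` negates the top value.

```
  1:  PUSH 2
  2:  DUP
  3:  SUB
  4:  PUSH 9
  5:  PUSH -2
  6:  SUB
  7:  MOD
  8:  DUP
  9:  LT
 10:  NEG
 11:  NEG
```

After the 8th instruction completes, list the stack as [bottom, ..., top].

PUSH 2   2
DUP      2 2
SUB      0
PUSH 9   0 9
PUSH -2  0 9 -2
SUB      0 11
MOD      0
DUP      0 0

[0, 0]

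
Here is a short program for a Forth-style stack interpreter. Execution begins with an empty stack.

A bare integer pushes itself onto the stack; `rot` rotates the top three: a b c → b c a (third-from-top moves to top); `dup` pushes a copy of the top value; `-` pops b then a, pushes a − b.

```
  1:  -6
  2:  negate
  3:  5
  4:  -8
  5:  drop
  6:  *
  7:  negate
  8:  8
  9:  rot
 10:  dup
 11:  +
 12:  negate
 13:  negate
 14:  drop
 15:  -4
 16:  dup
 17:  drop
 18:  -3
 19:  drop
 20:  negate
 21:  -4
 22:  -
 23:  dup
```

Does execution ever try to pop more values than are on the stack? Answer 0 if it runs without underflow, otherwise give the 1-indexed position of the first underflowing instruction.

-6     -> -6
negate -> 6
5      -> 6 5
-8     -> 6 5 -8
drop   -> 6 5
*      -> 30
negate -> -30
8      -> -30 8
rot  — needs 3 operands, stack has 2 → underflow

9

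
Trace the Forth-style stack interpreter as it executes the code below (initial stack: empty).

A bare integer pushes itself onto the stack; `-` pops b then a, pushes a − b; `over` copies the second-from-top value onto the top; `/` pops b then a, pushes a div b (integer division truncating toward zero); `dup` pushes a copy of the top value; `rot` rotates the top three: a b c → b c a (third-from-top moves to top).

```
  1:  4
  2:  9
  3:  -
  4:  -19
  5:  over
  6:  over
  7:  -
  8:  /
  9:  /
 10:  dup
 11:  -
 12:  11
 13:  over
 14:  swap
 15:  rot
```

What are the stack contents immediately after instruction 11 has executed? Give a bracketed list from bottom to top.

4    -> 4
9    -> 4 9
-    -> -5
-19  -> -5 -19
over -> -5 -19 -5
over -> -5 -19 -5 -19
-    -> -5 -19 14
/    -> -5 -1
/    -> 5
dup  -> 5 5
-    -> 0

[0]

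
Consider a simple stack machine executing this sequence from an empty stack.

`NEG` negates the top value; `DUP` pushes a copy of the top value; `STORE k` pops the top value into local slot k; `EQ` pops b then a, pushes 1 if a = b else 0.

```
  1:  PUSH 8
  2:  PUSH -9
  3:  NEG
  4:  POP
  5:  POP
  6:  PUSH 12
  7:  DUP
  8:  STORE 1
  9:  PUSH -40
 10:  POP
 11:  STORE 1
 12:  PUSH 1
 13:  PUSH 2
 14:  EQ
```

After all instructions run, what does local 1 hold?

12

PUSH 8    8
PUSH -9   8 -9
NEG       8 9
POP       8
POP       (empty)
PUSH 12   12
DUP       12 12
STORE 1   12
PUSH -40  12 -40
POP       12
STORE 1   (empty)
PUSH 1    1
PUSH 2    1 2
EQ        0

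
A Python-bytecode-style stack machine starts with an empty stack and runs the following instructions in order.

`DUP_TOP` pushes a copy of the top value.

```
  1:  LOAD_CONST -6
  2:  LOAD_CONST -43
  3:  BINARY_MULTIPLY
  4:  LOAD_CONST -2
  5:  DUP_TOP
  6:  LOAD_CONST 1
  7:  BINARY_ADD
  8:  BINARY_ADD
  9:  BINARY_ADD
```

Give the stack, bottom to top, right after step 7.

[258, -2, -1]

LOAD_CONST -6   -> -6
LOAD_CONST -43  -> -6 -43
BINARY_MULTIPLY -> 258
LOAD_CONST -2   -> 258 -2
DUP_TOP         -> 258 -2 -2
LOAD_CONST 1    -> 258 -2 -2 1
BINARY_ADD      -> 258 -2 -1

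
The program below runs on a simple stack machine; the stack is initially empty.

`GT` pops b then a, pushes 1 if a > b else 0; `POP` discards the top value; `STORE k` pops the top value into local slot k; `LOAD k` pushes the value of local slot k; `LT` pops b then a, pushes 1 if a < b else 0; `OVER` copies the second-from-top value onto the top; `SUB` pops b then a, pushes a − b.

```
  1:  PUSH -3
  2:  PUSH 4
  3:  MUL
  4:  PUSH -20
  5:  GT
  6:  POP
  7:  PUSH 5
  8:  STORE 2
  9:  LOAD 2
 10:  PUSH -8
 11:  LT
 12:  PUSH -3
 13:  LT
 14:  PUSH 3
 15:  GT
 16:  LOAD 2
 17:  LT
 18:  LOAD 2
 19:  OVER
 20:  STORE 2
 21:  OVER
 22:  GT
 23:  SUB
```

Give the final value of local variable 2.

1

PUSH -3  -> [-3]
PUSH 4   -> [-3, 4]
MUL      -> [-12]
PUSH -20 -> [-12, -20]
GT       -> [1]
POP      -> []
PUSH 5   -> [5]
STORE 2  -> []
LOAD 2   -> [5]
PUSH -8  -> [5, -8]
LT       -> [0]
PUSH -3  -> [0, -3]
LT       -> [0]
PUSH 3   -> [0, 3]
GT       -> [0]
LOAD 2   -> [0, 5]
LT       -> [1]
LOAD 2   -> [1, 5]
OVER     -> [1, 5, 1]
STORE 2  -> [1, 5]
OVER     -> [1, 5, 1]
GT       -> [1, 1]
SUB      -> [0]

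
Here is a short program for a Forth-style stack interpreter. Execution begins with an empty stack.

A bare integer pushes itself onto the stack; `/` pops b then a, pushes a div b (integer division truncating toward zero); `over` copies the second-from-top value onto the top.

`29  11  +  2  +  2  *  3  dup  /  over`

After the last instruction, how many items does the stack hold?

29   : [29]
11   : [29, 11]
+    : [40]
2    : [40, 2]
+    : [42]
2    : [42, 2]
*    : [84]
3    : [84, 3]
dup  : [84, 3, 3]
/    : [84, 1]
over : [84, 1, 84]

3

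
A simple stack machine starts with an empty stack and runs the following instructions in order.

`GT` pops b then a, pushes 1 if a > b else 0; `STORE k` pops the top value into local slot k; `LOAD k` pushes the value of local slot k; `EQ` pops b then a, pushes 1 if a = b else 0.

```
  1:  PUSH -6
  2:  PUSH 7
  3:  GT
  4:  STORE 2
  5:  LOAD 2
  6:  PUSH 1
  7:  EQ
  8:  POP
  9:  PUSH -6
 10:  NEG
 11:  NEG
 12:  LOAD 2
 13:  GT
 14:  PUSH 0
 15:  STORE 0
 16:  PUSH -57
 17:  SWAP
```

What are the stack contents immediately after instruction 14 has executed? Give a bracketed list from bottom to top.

[0, 0]

PUSH -6  -6
PUSH 7   -6 7
GT       0
STORE 2  (empty)
LOAD 2   0
PUSH 1   0 1
EQ       0
POP      (empty)
PUSH -6  -6
NEG      6
NEG      -6
LOAD 2   -6 0
GT       0
PUSH 0   0 0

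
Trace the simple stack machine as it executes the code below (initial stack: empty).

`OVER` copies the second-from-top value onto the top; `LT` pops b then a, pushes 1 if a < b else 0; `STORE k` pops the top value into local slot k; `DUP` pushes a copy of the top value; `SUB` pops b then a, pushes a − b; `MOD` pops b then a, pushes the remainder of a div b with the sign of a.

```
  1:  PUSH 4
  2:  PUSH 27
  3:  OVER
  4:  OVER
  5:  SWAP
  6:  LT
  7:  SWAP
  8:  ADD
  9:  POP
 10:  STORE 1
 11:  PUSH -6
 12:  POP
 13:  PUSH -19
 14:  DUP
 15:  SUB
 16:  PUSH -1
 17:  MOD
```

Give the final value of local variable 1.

PUSH 4   : [4]
PUSH 27  : [4, 27]
OVER     : [4, 27, 4]
OVER     : [4, 27, 4, 27]
SWAP     : [4, 27, 27, 4]
LT       : [4, 27, 0]
SWAP     : [4, 0, 27]
ADD      : [4, 27]
POP      : [4]
STORE 1  : []
PUSH -6  : [-6]
POP      : []
PUSH -19 : [-19]
DUP      : [-19, -19]
SUB      : [0]
PUSH -1  : [0, -1]
MOD      : [0]

4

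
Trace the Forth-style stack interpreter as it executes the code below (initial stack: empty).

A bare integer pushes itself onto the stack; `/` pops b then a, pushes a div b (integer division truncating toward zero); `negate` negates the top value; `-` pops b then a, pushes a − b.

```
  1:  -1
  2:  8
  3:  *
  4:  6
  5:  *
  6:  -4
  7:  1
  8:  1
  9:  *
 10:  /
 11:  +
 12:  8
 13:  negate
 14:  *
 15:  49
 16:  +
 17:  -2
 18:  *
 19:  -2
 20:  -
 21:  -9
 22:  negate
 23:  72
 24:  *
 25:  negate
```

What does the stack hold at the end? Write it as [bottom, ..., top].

-1     → -1
8      → -1 8
*      → -8
6      → -8 6
*      → -48
-4     → -48 -4
1      → -48 -4 1
1      → -48 -4 1 1
*      → -48 -4 1
/      → -48 -4
+      → -52
8      → -52 8
negate → -52 -8
*      → 416
49     → 416 49
+      → 465
-2     → 465 -2
*      → -930
-2     → -930 -2
-      → -928
-9     → -928 -9
negate → -928 9
72     → -928 9 72
*      → -928 648
negate → -928 -648

[-928, -648]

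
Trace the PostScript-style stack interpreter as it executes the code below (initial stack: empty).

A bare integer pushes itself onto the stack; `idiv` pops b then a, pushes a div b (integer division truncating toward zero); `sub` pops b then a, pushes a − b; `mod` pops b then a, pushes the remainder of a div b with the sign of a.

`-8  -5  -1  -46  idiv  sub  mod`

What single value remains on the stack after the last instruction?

-3

-8   : [-8]
-5   : [-8, -5]
-1   : [-8, -5, -1]
-46  : [-8, -5, -1, -46]
idiv : [-8, -5, 0]
sub  : [-8, -5]
mod  : [-3]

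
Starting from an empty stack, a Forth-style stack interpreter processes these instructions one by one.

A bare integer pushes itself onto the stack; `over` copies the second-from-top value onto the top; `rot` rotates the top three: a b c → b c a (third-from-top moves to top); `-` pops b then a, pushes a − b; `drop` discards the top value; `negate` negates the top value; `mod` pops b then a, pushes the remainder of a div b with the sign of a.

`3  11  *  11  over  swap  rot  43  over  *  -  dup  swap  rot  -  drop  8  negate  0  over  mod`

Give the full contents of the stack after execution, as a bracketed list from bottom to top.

[33, -1386, -8, 0]

3      : 3
11     : 3 11
*      : 33
11     : 33 11
over   : 33 11 33
swap   : 33 33 11
rot    : 33 11 33
43     : 33 11 33 43
over   : 33 11 33 43 33
*      : 33 11 33 1419
-      : 33 11 -1386
dup    : 33 11 -1386 -1386
swap   : 33 11 -1386 -1386
rot    : 33 -1386 -1386 11
-      : 33 -1386 -1397
drop   : 33 -1386
8      : 33 -1386 8
negate : 33 -1386 -8
0      : 33 -1386 -8 0
over   : 33 -1386 -8 0 -8
mod    : 33 -1386 -8 0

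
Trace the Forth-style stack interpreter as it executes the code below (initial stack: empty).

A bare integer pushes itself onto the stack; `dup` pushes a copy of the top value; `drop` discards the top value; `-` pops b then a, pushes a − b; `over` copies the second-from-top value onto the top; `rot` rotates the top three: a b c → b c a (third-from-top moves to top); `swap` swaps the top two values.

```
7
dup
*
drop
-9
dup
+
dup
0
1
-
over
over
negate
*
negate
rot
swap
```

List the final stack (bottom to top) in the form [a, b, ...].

7      → [7]
dup    → [7, 7]
*      → [49]
drop   → []
-9     → [-9]
dup    → [-9, -9]
+      → [-18]
dup    → [-18, -18]
0      → [-18, -18, 0]
1      → [-18, -18, 0, 1]
-      → [-18, -18, -1]
over   → [-18, -18, -1, -18]
over   → [-18, -18, -1, -18, -1]
negate → [-18, -18, -1, -18, 1]
*      → [-18, -18, -1, -18]
negate → [-18, -18, -1, 18]
rot    → [-18, -1, 18, -18]
swap   → [-18, -1, -18, 18]

[-18, -1, -18, 18]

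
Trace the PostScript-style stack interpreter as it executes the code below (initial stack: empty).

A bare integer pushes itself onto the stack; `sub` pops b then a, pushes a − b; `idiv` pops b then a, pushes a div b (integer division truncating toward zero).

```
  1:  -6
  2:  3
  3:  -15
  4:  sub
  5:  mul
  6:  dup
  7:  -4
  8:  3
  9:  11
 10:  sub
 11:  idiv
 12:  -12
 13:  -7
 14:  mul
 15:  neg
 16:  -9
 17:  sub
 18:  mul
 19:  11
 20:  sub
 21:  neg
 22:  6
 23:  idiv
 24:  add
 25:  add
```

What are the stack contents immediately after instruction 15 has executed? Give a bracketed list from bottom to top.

-6    -6
3     -6 3
-15   -6 3 -15
sub   -6 18
mul   -108
dup   -108 -108
-4    -108 -108 -4
3     -108 -108 -4 3
11    -108 -108 -4 3 11
sub   -108 -108 -4 -8
idiv  -108 -108 0
-12   -108 -108 0 -12
-7    -108 -108 0 -12 -7
mul   -108 -108 0 84
neg   -108 -108 0 -84

[-108, -108, 0, -84]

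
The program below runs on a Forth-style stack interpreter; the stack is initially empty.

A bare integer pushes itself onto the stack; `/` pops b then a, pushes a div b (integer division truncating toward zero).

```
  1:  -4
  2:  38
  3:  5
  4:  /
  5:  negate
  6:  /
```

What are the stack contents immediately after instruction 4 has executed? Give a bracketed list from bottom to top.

-4 → [-4]
38 → [-4, 38]
5  → [-4, 38, 5]
/  → [-4, 7]

[-4, 7]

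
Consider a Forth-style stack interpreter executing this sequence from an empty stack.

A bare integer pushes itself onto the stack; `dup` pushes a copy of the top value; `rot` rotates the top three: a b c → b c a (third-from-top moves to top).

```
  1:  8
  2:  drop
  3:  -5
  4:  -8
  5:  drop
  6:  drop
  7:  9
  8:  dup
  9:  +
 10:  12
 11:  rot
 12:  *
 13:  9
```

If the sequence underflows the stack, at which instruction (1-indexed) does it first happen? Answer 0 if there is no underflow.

11

8     [8]
drop  []
-5    [-5]
-8    [-5, -8]
drop  [-5]
drop  []
9     [9]
dup   [9, 9]
+     [18]
12    [18, 12]
rot  — needs 3 operands, stack has 2 → underflow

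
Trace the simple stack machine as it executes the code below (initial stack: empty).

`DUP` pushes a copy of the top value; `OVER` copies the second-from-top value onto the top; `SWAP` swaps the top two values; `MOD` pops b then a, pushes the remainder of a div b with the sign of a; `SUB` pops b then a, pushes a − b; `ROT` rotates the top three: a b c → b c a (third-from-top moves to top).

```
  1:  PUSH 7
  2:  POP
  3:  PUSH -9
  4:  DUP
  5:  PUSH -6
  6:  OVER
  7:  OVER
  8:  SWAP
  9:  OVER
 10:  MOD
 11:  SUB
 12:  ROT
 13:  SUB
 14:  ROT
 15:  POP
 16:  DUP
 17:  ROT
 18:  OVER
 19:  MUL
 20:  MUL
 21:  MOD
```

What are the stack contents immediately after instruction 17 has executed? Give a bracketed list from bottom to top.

[6, 6, -6]

PUSH 7   [7]
POP      []
PUSH -9  [-9]
DUP      [-9, -9]
PUSH -6  [-9, -9, -6]
OVER     [-9, -9, -6, -9]
OVER     [-9, -9, -6, -9, -6]
SWAP     [-9, -9, -6, -6, -9]
OVER     [-9, -9, -6, -6, -9, -6]
MOD      [-9, -9, -6, -6, -3]
SUB      [-9, -9, -6, -3]
ROT      [-9, -6, -3, -9]
SUB      [-9, -6, 6]
ROT      [-6, 6, -9]
POP      [-6, 6]
DUP      [-6, 6, 6]
ROT      [6, 6, -6]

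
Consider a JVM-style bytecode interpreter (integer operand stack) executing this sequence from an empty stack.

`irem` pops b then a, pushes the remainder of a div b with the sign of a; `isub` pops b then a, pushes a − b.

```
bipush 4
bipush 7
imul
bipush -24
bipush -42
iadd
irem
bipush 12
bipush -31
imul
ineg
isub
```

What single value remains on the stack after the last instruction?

-344

bipush 4   : [4]
bipush 7   : [4, 7]
imul       : [28]
bipush -24 : [28, -24]
bipush -42 : [28, -24, -42]
iadd       : [28, -66]
irem       : [28]
bipush 12  : [28, 12]
bipush -31 : [28, 12, -31]
imul       : [28, -372]
ineg       : [28, 372]
isub       : [-344]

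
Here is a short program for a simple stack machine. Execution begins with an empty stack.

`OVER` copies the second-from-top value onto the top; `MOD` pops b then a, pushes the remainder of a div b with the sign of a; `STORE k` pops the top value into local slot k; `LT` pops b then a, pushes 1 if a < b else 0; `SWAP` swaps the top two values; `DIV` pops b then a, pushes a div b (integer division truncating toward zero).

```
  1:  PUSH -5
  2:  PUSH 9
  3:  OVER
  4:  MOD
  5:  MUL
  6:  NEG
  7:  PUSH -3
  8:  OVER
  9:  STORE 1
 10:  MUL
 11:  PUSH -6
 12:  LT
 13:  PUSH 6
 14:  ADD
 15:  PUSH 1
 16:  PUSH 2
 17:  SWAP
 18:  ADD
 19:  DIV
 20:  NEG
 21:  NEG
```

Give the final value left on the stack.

PUSH -5  [-5]
PUSH 9   [-5, 9]
OVER     [-5, 9, -5]
MOD      [-5, 4]
MUL      [-20]
NEG      [20]
PUSH -3  [20, -3]
OVER     [20, -3, 20]
STORE 1  [20, -3]
MUL      [-60]
PUSH -6  [-60, -6]
LT       [1]
PUSH 6   [1, 6]
ADD      [7]
PUSH 1   [7, 1]
PUSH 2   [7, 1, 2]
SWAP     [7, 2, 1]
ADD      [7, 3]
DIV      [2]
NEG      [-2]
NEG      [2]

2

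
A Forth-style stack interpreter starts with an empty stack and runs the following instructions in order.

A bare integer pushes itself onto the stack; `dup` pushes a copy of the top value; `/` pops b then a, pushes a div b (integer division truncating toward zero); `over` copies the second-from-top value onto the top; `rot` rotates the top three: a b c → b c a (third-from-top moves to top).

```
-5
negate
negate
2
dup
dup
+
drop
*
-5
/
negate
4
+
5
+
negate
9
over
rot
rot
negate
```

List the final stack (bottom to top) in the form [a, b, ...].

[-7, -7, -9]

-5     -> [-5]
negate -> [5]
negate -> [-5]
2      -> [-5, 2]
dup    -> [-5, 2, 2]
dup    -> [-5, 2, 2, 2]
+      -> [-5, 2, 4]
drop   -> [-5, 2]
*      -> [-10]
-5     -> [-10, -5]
/      -> [2]
negate -> [-2]
4      -> [-2, 4]
+      -> [2]
5      -> [2, 5]
+      -> [7]
negate -> [-7]
9      -> [-7, 9]
over   -> [-7, 9, -7]
rot    -> [9, -7, -7]
rot    -> [-7, -7, 9]
negate -> [-7, -7, -9]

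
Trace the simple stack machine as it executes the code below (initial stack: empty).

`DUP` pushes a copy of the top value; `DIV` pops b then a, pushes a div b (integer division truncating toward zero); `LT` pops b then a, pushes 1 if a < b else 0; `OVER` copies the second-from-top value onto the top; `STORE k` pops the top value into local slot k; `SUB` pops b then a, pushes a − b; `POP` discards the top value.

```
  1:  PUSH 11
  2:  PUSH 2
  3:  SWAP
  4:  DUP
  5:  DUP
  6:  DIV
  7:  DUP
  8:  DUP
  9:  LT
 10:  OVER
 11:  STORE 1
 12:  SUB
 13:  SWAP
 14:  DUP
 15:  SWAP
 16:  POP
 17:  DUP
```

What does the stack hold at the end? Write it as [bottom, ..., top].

[2, 1, 11, 11]

PUSH 11 → 11
PUSH 2  → 11 2
SWAP    → 2 11
DUP     → 2 11 11
DUP     → 2 11 11 11
DIV     → 2 11 1
DUP     → 2 11 1 1
DUP     → 2 11 1 1 1
LT      → 2 11 1 0
OVER    → 2 11 1 0 1
STORE 1 → 2 11 1 0
SUB     → 2 11 1
SWAP    → 2 1 11
DUP     → 2 1 11 11
SWAP    → 2 1 11 11
POP     → 2 1 11
DUP     → 2 1 11 11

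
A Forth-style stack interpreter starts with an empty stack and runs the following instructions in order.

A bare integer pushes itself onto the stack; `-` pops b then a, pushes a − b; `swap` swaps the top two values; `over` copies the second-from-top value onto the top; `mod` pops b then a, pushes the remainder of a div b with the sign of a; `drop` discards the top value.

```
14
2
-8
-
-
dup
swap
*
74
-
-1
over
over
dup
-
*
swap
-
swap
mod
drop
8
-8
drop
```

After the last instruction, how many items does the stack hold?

14   -> [14]
2    -> [14, 2]
-8   -> [14, 2, -8]
-    -> [14, 10]
-    -> [4]
dup  -> [4, 4]
swap -> [4, 4]
*    -> [16]
74   -> [16, 74]
-    -> [-58]
-1   -> [-58, -1]
over -> [-58, -1, -58]
over -> [-58, -1, -58, -1]
dup  -> [-58, -1, -58, -1, -1]
-    -> [-58, -1, -58, 0]
*    -> [-58, -1, 0]
swap -> [-58, 0, -1]
-    -> [-58, 1]
swap -> [1, -58]
mod  -> [1]
drop -> []
8    -> [8]
-8   -> [8, -8]
drop -> [8]

1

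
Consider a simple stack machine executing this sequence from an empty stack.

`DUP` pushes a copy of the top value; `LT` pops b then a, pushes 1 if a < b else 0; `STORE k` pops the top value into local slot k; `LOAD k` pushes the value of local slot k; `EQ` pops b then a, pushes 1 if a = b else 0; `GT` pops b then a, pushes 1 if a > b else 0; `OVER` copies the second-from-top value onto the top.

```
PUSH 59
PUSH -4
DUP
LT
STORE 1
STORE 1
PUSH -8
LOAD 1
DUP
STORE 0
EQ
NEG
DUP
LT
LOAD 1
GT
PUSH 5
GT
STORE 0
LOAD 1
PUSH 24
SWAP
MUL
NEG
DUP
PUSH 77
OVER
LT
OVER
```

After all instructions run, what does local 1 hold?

59

PUSH 59 : [59]
PUSH -4 : [59, -4]
DUP     : [59, -4, -4]
LT      : [59, 0]
STORE 1 : [59]
STORE 1 : []
PUSH -8 : [-8]
LOAD 1  : [-8, 59]
DUP     : [-8, 59, 59]
STORE 0 : [-8, 59]
EQ      : [0]
NEG     : [0]
DUP     : [0, 0]
LT      : [0]
LOAD 1  : [0, 59]
GT      : [0]
PUSH 5  : [0, 5]
GT      : [0]
STORE 0 : []
LOAD 1  : [59]
PUSH 24 : [59, 24]
SWAP    : [24, 59]
MUL     : [1416]
NEG     : [-1416]
DUP     : [-1416, -1416]
PUSH 77 : [-1416, -1416, 77]
OVER    : [-1416, -1416, 77, -1416]
LT      : [-1416, -1416, 0]
OVER    : [-1416, -1416, 0, -1416]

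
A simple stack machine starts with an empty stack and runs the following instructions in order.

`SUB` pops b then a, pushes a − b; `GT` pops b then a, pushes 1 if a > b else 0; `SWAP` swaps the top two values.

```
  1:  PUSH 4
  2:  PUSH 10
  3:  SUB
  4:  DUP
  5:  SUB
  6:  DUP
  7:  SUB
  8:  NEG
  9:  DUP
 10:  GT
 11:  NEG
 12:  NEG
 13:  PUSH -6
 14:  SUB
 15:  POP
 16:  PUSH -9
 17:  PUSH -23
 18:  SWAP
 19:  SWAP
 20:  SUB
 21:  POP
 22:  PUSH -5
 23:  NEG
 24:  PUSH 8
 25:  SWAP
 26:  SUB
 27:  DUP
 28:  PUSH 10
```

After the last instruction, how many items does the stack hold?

3

PUSH 4   -> [4]
PUSH 10  -> [4, 10]
SUB      -> [-6]
DUP      -> [-6, -6]
SUB      -> [0]
DUP      -> [0, 0]
SUB      -> [0]
NEG      -> [0]
DUP      -> [0, 0]
GT       -> [0]
NEG      -> [0]
NEG      -> [0]
PUSH -6  -> [0, -6]
SUB      -> [6]
POP      -> []
PUSH -9  -> [-9]
PUSH -23 -> [-9, -23]
SWAP     -> [-23, -9]
SWAP     -> [-9, -23]
SUB      -> [14]
POP      -> []
PUSH -5  -> [-5]
NEG      -> [5]
PUSH 8   -> [5, 8]
SWAP     -> [8, 5]
SUB      -> [3]
DUP      -> [3, 3]
PUSH 10  -> [3, 3, 10]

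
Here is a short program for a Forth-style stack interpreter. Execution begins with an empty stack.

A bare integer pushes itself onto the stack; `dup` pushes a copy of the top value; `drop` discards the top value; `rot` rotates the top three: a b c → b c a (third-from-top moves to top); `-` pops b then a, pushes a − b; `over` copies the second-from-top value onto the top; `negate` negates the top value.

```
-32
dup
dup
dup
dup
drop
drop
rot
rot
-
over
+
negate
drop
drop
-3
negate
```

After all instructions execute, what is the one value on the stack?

3

-32     [-32]
dup     [-32, -32]
dup     [-32, -32, -32]
dup     [-32, -32, -32, -32]
dup     [-32, -32, -32, -32, -32]
drop    [-32, -32, -32, -32]
drop    [-32, -32, -32]
rot     [-32, -32, -32]
rot     [-32, -32, -32]
-       [-32, 0]
over    [-32, 0, -32]
+       [-32, -32]
negate  [-32, 32]
drop    [-32]
drop    []
-3      [-3]
negate  [3]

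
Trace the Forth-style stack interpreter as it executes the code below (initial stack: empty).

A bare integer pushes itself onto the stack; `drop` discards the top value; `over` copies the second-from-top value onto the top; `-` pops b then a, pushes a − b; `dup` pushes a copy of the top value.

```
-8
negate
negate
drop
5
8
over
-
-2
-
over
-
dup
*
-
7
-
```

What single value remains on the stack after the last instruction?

-2

-8     -> [-8]
negate -> [8]
negate -> [-8]
drop   -> []
5      -> [5]
8      -> [5, 8]
over   -> [5, 8, 5]
-      -> [5, 3]
-2     -> [5, 3, -2]
-      -> [5, 5]
over   -> [5, 5, 5]
-      -> [5, 0]
dup    -> [5, 0, 0]
*      -> [5, 0]
-      -> [5]
7      -> [5, 7]
-      -> [-2]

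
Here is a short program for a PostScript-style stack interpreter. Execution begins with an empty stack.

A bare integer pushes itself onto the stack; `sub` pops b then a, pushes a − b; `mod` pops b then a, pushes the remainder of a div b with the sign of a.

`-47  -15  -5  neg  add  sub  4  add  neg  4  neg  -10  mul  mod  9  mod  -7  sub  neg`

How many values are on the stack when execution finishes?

1

-47 -> -47
-15 -> -47 -15
-5  -> -47 -15 -5
neg -> -47 -15 5
add -> -47 -10
sub -> -37
4   -> -37 4
add -> -33
neg -> 33
4   -> 33 4
neg -> 33 -4
-10 -> 33 -4 -10
mul -> 33 40
mod -> 33
9   -> 33 9
mod -> 6
-7  -> 6 -7
sub -> 13
neg -> -13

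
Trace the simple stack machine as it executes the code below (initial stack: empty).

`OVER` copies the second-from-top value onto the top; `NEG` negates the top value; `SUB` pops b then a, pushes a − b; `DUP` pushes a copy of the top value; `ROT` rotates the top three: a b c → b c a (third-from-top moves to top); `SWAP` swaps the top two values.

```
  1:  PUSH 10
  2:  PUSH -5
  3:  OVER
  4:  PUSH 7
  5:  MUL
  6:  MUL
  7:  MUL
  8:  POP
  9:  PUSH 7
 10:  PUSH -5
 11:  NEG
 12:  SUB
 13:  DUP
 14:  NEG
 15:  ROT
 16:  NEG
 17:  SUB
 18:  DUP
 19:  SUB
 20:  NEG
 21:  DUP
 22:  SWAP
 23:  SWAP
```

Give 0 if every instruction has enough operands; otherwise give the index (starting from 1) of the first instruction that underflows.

15

PUSH 10  10
PUSH -5  10 -5
OVER     10 -5 10
PUSH 7   10 -5 10 7
MUL      10 -5 70
MUL      10 -350
MUL      -3500
POP      (empty)
PUSH 7   7
PUSH -5  7 -5
NEG      7 5
SUB      2
DUP      2 2
NEG      2 -2
ROT  — needs 3 operands, stack has 2 → underflow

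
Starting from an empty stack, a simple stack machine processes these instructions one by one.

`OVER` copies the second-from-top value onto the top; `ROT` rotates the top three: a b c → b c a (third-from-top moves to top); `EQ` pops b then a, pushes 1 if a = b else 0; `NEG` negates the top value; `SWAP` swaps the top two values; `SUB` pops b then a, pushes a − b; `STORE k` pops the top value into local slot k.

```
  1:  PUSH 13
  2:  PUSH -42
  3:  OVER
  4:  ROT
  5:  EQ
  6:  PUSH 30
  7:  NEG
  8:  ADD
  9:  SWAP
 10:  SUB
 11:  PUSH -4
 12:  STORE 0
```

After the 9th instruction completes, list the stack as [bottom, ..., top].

[-29, -42]

PUSH 13   13
PUSH -42  13 -42
OVER      13 -42 13
ROT       -42 13 13
EQ        -42 1
PUSH 30   -42 1 30
NEG       -42 1 -30
ADD       -42 -29
SWAP      -29 -42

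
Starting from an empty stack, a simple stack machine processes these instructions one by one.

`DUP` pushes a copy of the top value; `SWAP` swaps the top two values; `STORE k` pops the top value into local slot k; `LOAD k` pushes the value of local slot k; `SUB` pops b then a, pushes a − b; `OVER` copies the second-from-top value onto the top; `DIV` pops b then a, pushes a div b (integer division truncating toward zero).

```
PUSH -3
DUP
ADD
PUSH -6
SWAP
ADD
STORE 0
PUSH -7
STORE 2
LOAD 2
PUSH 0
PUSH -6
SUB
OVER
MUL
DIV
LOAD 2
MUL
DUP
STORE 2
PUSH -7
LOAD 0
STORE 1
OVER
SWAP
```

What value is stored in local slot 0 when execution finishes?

-12

PUSH -3 → -3
DUP     → -3 -3
ADD     → -6
PUSH -6 → -6 -6
SWAP    → -6 -6
ADD     → -12
STORE 0 → (empty)
PUSH -7 → -7
STORE 2 → (empty)
LOAD 2  → -7
PUSH 0  → -7 0
PUSH -6 → -7 0 -6
SUB     → -7 6
OVER    → -7 6 -7
MUL     → -7 -42
DIV     → 0
LOAD 2  → 0 -7
MUL     → 0
DUP     → 0 0
STORE 2 → 0
PUSH -7 → 0 -7
LOAD 0  → 0 -7 -12
STORE 1 → 0 -7
OVER    → 0 -7 0
SWAP    → 0 0 -7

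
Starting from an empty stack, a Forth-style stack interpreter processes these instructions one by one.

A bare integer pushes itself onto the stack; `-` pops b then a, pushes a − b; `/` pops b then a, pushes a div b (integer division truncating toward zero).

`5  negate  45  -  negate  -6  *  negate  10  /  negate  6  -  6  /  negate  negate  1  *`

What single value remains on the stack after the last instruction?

-6

5       [5]
negate  [-5]
45      [-5, 45]
-       [-50]
negate  [50]
-6      [50, -6]
*       [-300]
negate  [300]
10      [300, 10]
/       [30]
negate  [-30]
6       [-30, 6]
-       [-36]
6       [-36, 6]
/       [-6]
negate  [6]
negate  [-6]
1       [-6, 1]
*       [-6]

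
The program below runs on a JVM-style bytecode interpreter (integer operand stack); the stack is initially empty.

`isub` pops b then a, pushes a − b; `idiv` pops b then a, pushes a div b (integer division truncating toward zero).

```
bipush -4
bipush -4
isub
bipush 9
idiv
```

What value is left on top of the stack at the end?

0

bipush -4 : [-4]
bipush -4 : [-4, -4]
isub      : [0]
bipush 9  : [0, 9]
idiv      : [0]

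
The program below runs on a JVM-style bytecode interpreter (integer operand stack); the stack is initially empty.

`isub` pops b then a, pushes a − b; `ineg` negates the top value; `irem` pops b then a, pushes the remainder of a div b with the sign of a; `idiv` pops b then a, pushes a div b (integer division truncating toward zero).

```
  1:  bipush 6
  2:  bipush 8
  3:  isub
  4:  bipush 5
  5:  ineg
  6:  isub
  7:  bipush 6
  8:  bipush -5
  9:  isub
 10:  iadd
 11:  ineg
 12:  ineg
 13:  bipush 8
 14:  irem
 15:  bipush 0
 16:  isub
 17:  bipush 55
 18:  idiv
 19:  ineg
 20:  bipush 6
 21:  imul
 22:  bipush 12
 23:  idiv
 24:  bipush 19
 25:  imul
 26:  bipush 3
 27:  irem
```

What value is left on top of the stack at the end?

0

bipush 6  → 6
bipush 8  → 6 8
isub      → -2
bipush 5  → -2 5
ineg      → -2 -5
isub      → 3
bipush 6  → 3 6
bipush -5 → 3 6 -5
isub      → 3 11
iadd      → 14
ineg      → -14
ineg      → 14
bipush 8  → 14 8
irem      → 6
bipush 0  → 6 0
isub      → 6
bipush 55 → 6 55
idiv      → 0
ineg      → 0
bipush 6  → 0 6
imul      → 0
bipush 12 → 0 12
idiv      → 0
bipush 19 → 0 19
imul      → 0
bipush 3  → 0 3
irem      → 0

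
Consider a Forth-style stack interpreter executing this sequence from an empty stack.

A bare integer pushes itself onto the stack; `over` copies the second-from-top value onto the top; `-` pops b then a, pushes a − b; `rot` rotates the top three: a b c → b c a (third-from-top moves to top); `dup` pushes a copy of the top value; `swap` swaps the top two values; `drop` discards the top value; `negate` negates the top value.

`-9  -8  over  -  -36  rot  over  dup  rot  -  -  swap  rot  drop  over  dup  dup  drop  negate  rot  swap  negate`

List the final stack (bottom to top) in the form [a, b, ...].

[-9, -9, -36, -9]

-9     → -9
-8     → -9 -8
over   → -9 -8 -9
-      → -9 1
-36    → -9 1 -36
rot    → 1 -36 -9
over   → 1 -36 -9 -36
dup    → 1 -36 -9 -36 -36
rot    → 1 -36 -36 -36 -9
-      → 1 -36 -36 -27
-      → 1 -36 -9
swap   → 1 -9 -36
rot    → -9 -36 1
drop   → -9 -36
over   → -9 -36 -9
dup    → -9 -36 -9 -9
dup    → -9 -36 -9 -9 -9
drop   → -9 -36 -9 -9
negate → -9 -36 -9 9
rot    → -9 -9 9 -36
swap   → -9 -9 -36 9
negate → -9 -9 -36 -9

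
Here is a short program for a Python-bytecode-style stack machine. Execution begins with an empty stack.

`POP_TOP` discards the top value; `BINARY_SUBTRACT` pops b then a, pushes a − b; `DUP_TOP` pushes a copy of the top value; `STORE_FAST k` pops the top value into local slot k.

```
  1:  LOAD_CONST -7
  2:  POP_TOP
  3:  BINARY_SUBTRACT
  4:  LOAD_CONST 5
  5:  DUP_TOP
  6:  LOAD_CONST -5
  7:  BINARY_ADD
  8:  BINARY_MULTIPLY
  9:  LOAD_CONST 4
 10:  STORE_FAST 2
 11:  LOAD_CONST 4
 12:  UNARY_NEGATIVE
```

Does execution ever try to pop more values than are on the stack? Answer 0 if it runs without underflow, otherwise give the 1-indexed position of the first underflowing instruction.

3

LOAD_CONST -7 → -7
POP_TOP       → (empty)
BINARY_SUBTRACT  — needs 2 operands, stack has 0 → underflow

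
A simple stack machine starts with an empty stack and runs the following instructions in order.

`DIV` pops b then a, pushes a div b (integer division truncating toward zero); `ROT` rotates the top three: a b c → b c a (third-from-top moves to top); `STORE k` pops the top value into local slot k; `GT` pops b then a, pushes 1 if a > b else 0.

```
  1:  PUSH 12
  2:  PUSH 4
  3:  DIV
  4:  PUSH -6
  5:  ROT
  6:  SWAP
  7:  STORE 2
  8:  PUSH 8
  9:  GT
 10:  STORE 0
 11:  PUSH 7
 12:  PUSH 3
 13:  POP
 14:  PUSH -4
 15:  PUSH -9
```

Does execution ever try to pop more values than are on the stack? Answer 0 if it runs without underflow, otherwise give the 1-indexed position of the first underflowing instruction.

5

PUSH 12  [12]
PUSH 4   [12, 4]
DIV      [3]
PUSH -6  [3, -6]
ROT  — needs 3 operands, stack has 2 → underflow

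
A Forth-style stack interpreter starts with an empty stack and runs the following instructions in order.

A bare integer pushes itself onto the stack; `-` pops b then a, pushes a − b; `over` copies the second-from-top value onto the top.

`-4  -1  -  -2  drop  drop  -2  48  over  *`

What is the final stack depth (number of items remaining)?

2

-4    -4
-1    -4 -1
-     -3
-2    -3 -2
drop  -3
drop  (empty)
-2    -2
48    -2 48
over  -2 48 -2
*     -2 -96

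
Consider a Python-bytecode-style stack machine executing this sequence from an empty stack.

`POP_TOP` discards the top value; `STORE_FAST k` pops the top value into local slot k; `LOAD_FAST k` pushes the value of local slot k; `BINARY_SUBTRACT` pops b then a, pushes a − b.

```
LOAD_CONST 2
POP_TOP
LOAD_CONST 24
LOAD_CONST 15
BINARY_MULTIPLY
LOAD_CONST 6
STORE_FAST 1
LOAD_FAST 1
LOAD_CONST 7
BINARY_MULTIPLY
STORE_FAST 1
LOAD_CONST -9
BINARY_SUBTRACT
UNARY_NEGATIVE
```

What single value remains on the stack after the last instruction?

LOAD_CONST 2    : 2
POP_TOP         : (empty)
LOAD_CONST 24   : 24
LOAD_CONST 15   : 24 15
BINARY_MULTIPLY : 360
LOAD_CONST 6    : 360 6
STORE_FAST 1    : 360
LOAD_FAST 1     : 360 6
LOAD_CONST 7    : 360 6 7
BINARY_MULTIPLY : 360 42
STORE_FAST 1    : 360
LOAD_CONST -9   : 360 -9
BINARY_SUBTRACT : 369
UNARY_NEGATIVE  : -369

-369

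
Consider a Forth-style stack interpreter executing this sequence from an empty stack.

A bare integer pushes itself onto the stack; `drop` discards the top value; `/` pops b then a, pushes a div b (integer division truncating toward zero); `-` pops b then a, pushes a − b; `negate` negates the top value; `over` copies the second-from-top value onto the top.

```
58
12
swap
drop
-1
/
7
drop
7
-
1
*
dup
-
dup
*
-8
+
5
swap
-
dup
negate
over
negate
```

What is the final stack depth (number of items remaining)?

3

58      [58]
12      [58, 12]
swap    [12, 58]
drop    [12]
-1      [12, -1]
/       [-12]
7       [-12, 7]
drop    [-12]
7       [-12, 7]
-       [-19]
1       [-19, 1]
*       [-19]
dup     [-19, -19]
-       [0]
dup     [0, 0]
*       [0]
-8      [0, -8]
+       [-8]
5       [-8, 5]
swap    [5, -8]
-       [13]
dup     [13, 13]
negate  [13, -13]
over    [13, -13, 13]
negate  [13, -13, -13]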